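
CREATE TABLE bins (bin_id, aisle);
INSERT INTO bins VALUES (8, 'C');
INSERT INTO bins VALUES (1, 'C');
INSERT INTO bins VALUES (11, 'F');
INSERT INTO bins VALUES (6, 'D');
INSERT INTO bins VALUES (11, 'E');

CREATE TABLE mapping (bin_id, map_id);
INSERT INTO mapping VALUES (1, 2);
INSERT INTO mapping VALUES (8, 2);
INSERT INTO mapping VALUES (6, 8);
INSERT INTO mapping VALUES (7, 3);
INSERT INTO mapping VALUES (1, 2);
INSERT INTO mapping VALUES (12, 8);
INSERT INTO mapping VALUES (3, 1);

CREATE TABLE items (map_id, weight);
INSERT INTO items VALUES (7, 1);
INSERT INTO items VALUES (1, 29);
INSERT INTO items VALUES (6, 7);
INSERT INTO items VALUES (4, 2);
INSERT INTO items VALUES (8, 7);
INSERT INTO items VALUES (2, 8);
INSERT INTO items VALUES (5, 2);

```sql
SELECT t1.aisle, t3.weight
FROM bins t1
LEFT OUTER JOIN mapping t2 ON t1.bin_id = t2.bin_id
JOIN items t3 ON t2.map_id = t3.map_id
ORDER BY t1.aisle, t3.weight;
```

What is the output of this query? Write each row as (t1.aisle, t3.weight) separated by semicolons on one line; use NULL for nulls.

(C, 8); (C, 8); (C, 8); (D, 7)

Step 1 — t1 LEFT JOIN t2 on bin_id → 6 row(s).
Then INNER JOIN `items t3` on map_id: keep only rows whose t2.map_id appears in t3.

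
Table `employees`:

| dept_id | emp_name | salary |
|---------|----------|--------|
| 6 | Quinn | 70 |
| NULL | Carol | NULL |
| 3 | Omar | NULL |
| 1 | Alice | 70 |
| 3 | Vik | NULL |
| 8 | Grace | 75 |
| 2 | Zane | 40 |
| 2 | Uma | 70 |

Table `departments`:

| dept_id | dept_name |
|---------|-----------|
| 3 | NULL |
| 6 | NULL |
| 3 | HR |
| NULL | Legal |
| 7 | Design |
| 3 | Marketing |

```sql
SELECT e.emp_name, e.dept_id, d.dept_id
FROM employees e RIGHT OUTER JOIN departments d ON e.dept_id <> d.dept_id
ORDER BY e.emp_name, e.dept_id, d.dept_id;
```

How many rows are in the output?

RIGHT JOIN keeps every row from `departments`; unmatched rows get NULL for `employees`'s columns.
Matching on e.dept_id <> d.dept_id. A NULL in a compared column never satisfies the condition.
Matched pairs: 28; unmatched d rows kept: 1.
Total: 28 matched + 1 padded = 29 rows.

29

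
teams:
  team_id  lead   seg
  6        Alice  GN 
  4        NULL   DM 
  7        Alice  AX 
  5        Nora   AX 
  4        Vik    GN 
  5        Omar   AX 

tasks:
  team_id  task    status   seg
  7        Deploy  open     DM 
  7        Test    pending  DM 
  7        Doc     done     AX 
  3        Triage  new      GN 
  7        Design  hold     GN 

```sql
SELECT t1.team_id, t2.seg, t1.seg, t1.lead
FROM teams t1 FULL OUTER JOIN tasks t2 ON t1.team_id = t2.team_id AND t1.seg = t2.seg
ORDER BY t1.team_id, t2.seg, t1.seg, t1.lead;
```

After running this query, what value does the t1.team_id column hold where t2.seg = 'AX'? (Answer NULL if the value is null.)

FULL OUTER JOIN keeps every row from both sides; unmatched rows get NULL for the other side's columns.
Matching on t1.team_id = t2.team_id AND t1.seg = t2.seg.
Matched pairs: 1; unmatched t1 rows kept: 5; unmatched t2 rows kept: 4.

7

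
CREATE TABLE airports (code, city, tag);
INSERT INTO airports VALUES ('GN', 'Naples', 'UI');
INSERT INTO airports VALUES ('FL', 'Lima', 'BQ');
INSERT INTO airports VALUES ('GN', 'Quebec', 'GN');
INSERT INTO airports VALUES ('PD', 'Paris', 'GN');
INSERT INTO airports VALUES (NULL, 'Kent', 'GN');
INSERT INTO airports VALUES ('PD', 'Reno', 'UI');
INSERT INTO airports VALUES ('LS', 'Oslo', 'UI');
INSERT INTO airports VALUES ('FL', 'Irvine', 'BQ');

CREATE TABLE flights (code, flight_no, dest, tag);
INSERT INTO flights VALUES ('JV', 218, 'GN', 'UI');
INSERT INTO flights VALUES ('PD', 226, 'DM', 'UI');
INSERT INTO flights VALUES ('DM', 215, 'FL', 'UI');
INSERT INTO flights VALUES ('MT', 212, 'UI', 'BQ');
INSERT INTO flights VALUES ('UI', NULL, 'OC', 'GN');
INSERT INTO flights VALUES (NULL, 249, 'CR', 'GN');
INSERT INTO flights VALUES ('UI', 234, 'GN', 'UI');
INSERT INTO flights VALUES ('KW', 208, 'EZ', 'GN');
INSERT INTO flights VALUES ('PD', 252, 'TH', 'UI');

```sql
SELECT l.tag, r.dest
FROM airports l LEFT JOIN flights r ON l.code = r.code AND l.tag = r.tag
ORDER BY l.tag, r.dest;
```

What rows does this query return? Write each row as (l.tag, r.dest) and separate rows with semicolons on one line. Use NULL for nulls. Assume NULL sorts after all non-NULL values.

(BQ, NULL); (BQ, NULL); (GN, NULL); (GN, NULL); (GN, NULL); (UI, DM); (UI, TH); (UI, NULL); (UI, NULL)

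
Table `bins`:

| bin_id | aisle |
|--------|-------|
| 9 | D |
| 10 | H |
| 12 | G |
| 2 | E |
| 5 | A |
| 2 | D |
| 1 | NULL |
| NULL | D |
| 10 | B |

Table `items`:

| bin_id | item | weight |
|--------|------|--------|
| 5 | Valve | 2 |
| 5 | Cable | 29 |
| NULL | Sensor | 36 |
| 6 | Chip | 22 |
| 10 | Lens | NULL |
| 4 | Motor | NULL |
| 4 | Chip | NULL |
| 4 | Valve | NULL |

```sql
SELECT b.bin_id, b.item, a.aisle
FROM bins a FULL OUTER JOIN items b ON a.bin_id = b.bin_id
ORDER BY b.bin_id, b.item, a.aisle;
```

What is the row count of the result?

FULL OUTER JOIN keeps every row from both sides; unmatched rows get NULL for the other side's columns.
Matching on a.bin_id = b.bin_id. A NULL in a compared column never satisfies the condition.
Matched pairs: 4; unmatched a rows kept: 6; unmatched b rows kept: 5.
Total: 4 matched + 11 padded = 15 rows.

15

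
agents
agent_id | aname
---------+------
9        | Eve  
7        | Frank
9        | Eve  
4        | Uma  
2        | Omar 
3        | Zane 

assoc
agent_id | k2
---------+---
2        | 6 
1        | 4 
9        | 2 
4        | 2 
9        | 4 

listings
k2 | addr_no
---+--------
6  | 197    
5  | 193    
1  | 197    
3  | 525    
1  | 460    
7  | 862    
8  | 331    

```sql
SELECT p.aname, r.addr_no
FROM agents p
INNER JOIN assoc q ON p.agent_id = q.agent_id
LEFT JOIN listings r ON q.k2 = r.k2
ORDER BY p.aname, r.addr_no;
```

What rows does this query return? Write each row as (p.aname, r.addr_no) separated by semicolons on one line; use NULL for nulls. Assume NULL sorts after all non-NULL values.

Evaluate left to right. First `agents p INNER JOIN assoc q` on agent_id: 6 row(s).
Then LEFT JOIN `listings r` on k2: each of those 6 rows is kept; rows whose q.k2 has no match in r get NULL for r's columns.

(Eve, NULL); (Eve, NULL); (Eve, NULL); (Eve, NULL); (Omar, 197); (Uma, NULL)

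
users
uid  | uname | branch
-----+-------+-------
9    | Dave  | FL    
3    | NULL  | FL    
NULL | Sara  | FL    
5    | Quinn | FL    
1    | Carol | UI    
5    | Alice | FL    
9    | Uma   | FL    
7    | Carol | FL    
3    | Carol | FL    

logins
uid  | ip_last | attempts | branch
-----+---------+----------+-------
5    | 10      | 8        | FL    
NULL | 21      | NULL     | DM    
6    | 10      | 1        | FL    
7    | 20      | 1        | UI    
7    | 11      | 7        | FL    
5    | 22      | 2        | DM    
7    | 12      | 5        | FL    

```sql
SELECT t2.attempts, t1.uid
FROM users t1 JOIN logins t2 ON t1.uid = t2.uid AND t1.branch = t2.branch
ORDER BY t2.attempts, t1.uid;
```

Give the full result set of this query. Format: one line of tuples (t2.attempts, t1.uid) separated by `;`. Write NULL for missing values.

(5, 7); (7, 7); (8, 5); (8, 5)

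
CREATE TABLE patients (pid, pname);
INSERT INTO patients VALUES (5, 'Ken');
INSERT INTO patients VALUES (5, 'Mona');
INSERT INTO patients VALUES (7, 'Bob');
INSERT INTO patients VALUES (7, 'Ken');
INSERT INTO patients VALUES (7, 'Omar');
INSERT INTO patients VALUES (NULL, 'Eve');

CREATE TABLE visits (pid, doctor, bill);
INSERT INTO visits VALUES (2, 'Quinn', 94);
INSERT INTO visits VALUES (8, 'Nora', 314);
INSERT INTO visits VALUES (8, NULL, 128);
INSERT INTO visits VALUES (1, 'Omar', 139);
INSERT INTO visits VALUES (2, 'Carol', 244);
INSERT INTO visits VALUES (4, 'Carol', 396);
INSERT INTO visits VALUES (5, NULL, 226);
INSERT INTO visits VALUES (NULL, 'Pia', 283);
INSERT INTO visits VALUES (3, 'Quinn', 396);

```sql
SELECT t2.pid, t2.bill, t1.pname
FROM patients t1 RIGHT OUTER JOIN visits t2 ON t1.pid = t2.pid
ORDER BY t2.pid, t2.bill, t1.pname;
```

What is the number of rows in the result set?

10

RIGHT JOIN keeps every row from `visits`; unmatched rows get NULL for `patients`'s columns.
Matching on t1.pid = t2.pid. A NULL in a compared column never satisfies the condition.
- t1[0] pid=5 → 1 match(es) in t2 → 1 row(s).
- t1[1] pid=5 → 1 match(es) in t2 → 1 row(s).
- t1[2] pid=7 → no match.
- t1[3] pid=7 → no match.
- t1[4] pid=7 → no match.
- t1[5] pid=NULL → no match.
- 8 row(s) from t2 found no t1 partner → padded with NULL.
Total: 2 matched + 8 padded = 10 rows.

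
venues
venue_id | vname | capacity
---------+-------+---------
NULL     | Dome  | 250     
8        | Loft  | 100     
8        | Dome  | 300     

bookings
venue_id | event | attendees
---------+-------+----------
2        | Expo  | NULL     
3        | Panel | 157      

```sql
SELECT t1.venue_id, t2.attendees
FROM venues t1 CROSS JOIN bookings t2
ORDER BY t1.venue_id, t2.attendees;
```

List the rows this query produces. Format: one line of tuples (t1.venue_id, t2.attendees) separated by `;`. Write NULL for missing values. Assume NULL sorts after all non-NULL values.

CROSS JOIN pairs every row of `venues` with every row of `bookings`: 3 × 2 = 6 rows.
After projecting and ordering:
t1.venue_id | t2.attendees
8 | 157
8 | 157
8 | NULL
8 | NULL
NULL | 157
NULL | NULL

(8, 157); (8, 157); (8, NULL); (8, NULL); (NULL, 157); (NULL, NULL)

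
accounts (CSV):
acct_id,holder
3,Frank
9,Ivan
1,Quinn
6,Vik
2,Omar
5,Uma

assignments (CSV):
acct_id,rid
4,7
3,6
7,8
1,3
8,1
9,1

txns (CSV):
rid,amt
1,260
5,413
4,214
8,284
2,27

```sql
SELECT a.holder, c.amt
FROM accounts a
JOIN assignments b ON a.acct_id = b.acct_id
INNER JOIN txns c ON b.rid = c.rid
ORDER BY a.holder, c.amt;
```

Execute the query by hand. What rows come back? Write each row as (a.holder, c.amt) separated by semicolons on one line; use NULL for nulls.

(Ivan, 260)

Joins associate left-to-right: accounts INNER JOIN assignments on acct_id gives 3 intermediate row(s).
Then INNER JOIN `txns c` on rid: keep only rows whose b.rid appears in c.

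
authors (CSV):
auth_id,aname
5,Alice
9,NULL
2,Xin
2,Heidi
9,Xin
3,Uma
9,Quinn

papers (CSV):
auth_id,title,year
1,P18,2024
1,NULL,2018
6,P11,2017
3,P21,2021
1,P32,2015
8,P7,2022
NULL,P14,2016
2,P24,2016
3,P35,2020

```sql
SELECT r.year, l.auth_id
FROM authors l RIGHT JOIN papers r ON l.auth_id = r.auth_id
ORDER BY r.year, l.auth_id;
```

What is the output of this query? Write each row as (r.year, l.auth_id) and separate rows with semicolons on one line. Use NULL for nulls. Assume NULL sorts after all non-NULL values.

(2015, NULL); (2016, 2); (2016, 2); (2016, NULL); (2017, NULL); (2018, NULL); (2020, 3); (2021, 3); (2022, NULL); (2024, NULL)

RIGHT JOIN keeps every row from `papers`; unmatched rows get NULL for `authors`'s columns.
Matching on l.auth_id = r.auth_id. A NULL in a compared column never satisfies the condition.
- l row (auth_id=5): no match.
- l row (auth_id=9): no match.
- l row (auth_id=2): matches 1 r row(s) → 1 output row(s).
- l row (auth_id=2): matches 1 r row(s) → 1 output row(s).
- l row (auth_id=9): no match.
- l row (auth_id=3): matches 2 r row(s) → 2 output row(s).
- l row (auth_id=9): no match.
- plus 6 unmatched r row(s), each kept with NULL l columns.
After projecting and ordering:
r.year | l.auth_id
2015 | NULL
2016 | 2
2016 | 2
2016 | NULL
2017 | NULL
2018 | NULL
2020 | 3
2021 | 3
2022 | NULL
2024 | NULL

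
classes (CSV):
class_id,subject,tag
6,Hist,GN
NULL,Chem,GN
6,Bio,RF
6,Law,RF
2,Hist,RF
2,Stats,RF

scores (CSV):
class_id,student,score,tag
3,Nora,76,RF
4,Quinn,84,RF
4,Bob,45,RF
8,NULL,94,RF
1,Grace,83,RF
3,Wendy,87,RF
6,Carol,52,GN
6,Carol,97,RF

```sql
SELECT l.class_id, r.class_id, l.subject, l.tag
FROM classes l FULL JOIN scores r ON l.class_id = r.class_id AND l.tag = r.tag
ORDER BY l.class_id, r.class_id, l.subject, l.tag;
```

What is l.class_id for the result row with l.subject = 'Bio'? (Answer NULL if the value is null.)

FULL OUTER JOIN keeps every row from both sides; unmatched rows get NULL for the other side's columns.
Matching on l.class_id = r.class_id AND l.tag = r.tag. A NULL in a compared column never satisfies the condition.
Matched pairs: 3; unmatched l rows kept: 3; unmatched r rows kept: 6.

6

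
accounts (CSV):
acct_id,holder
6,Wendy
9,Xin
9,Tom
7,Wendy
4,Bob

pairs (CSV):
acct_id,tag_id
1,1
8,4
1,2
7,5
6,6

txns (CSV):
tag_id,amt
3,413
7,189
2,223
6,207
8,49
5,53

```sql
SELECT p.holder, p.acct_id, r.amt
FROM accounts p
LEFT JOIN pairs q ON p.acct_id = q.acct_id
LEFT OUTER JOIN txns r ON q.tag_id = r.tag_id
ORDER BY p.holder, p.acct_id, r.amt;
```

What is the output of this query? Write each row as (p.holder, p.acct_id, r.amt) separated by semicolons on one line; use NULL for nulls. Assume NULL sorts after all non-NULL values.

Joins associate left-to-right: accounts LEFT JOIN pairs on acct_id gives 5 intermediate row(s).
Then LEFT JOIN `txns r` on tag_id: each of those 5 rows is kept; rows whose q.tag_id has no match in r get NULL for r's columns.

(Bob, 4, NULL); (Tom, 9, NULL); (Wendy, 6, 207); (Wendy, 7, 53); (Xin, 9, NULL)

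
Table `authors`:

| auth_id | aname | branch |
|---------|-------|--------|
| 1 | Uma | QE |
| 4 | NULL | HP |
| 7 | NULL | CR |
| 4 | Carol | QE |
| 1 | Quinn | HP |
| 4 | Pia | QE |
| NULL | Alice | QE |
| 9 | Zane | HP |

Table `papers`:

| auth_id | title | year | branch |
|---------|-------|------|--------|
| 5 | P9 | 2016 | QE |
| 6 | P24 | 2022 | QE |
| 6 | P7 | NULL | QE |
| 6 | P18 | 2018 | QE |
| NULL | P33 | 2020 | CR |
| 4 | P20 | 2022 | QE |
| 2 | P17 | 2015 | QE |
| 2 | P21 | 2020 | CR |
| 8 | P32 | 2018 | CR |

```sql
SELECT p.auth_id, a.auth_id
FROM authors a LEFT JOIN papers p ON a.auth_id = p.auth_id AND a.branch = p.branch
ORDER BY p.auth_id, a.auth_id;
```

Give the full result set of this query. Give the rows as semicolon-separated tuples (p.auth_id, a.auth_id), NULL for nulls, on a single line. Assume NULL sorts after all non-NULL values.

(4, 4); (4, 4); (NULL, 1); (NULL, 1); (NULL, 4); (NULL, 7); (NULL, 9); (NULL, NULL)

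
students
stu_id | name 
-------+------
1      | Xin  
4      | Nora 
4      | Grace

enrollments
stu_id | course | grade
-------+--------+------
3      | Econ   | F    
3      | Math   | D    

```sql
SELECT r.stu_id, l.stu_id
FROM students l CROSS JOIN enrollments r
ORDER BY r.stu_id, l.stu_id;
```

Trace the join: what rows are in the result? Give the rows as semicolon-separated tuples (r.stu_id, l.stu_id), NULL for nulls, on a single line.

CROSS JOIN pairs every row of `students` with every row of `enrollments`: 3 × 2 = 6 rows.
After projecting and ordering:
r.stu_id | l.stu_id
3 | 1
3 | 1
3 | 4
3 | 4
3 | 4
3 | 4

(3, 1); (3, 1); (3, 4); (3, 4); (3, 4); (3, 4)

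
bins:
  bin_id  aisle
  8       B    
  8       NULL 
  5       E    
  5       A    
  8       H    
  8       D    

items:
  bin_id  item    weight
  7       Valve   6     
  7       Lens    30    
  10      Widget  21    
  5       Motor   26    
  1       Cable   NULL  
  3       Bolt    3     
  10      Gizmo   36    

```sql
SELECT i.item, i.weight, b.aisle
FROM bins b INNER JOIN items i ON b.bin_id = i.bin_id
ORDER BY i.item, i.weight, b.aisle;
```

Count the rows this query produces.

2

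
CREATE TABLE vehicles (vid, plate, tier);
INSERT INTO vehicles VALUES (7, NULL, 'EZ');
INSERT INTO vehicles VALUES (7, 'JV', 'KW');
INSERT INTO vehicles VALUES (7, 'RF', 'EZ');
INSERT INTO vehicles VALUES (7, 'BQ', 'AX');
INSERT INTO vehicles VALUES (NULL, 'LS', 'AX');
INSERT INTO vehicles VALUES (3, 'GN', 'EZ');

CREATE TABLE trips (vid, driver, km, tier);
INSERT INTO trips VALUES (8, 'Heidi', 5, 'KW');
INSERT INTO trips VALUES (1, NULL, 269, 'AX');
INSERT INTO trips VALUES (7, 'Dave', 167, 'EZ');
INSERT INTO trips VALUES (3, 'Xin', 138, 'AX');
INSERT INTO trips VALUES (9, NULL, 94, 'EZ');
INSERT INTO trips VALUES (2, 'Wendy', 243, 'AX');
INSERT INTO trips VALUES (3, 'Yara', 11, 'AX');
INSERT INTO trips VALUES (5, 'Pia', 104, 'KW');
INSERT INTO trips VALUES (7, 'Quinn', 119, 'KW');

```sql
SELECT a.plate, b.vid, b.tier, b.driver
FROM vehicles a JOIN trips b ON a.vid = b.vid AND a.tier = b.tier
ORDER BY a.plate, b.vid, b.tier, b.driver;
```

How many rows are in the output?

INNER JOIN keeps only pairs where the ON condition holds.
Matching on a.vid = b.vid AND a.tier = b.tier. A NULL in a compared column never satisfies the condition.
Matched pairs: 3.
Total: 3 rows.

3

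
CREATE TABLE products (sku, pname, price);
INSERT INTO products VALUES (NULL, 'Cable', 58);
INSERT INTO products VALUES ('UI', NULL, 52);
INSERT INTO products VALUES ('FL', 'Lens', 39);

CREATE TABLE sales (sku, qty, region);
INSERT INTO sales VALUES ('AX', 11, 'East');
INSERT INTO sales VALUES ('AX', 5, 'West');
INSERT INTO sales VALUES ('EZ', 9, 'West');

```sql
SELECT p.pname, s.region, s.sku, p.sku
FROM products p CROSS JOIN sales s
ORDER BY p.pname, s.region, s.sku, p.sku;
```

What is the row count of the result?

CROSS JOIN pairs every row of `products` with every row of `sales`: 3 × 3 = 9 rows.

9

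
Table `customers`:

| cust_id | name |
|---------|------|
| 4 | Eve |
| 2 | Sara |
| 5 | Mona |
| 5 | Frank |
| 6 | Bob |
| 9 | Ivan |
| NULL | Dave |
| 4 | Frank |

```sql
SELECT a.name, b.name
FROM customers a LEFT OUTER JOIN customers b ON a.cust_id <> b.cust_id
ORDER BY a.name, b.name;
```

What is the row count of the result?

39

LEFT JOIN keeps every row from `customers a`; unmatched rows get NULL for `customers b`'s columns.
Matching on a.cust_id <> b.cust_id. A NULL in a compared column never satisfies the condition.
Matched pairs: 38; unmatched a rows kept: 1.
Total: 38 matched + 1 padded = 39 rows.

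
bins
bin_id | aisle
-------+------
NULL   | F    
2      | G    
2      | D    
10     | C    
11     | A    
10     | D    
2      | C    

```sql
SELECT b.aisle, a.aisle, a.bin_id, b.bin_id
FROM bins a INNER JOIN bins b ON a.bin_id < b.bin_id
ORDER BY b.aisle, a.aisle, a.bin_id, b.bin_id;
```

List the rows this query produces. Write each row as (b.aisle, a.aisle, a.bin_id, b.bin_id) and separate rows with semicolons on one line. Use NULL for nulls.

(A, C, 2, 11); (A, C, 10, 11); (A, D, 2, 11); (A, D, 10, 11); (A, G, 2, 11); (C, C, 2, 10); (C, D, 2, 10); (C, G, 2, 10); (D, C, 2, 10); (D, D, 2, 10); (D, G, 2, 10)

INNER JOIN keeps only pairs where the ON condition holds.
Matching on a.bin_id < b.bin_id. A NULL in a compared column never satisfies the condition.
- a[0] bin_id=NULL → no match; dropped.
- a[1] bin_id=2 → 3 match(es) in b → 3 row(s).
- a[2] bin_id=2 → 3 match(es) in b → 3 row(s).
- a[3] bin_id=10 → 1 match(es) in b → 1 row(s).
- a[4] bin_id=11 → no match; dropped.
- a[5] bin_id=10 → 1 match(es) in b → 1 row(s).
- a[6] bin_id=2 → 3 match(es) in b → 3 row(s).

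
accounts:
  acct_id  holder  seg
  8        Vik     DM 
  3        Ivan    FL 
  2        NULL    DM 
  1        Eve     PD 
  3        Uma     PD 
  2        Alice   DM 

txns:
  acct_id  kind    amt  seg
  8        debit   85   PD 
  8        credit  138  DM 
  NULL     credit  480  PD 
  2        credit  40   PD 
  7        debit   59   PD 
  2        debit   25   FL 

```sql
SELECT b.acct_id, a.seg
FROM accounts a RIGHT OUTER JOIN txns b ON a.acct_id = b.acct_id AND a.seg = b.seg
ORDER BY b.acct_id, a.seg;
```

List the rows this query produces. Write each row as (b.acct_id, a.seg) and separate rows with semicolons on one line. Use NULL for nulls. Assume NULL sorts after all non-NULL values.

(2, NULL); (2, NULL); (7, NULL); (8, DM); (8, NULL); (NULL, NULL)

RIGHT JOIN keeps every row from `txns`; unmatched rows get NULL for `accounts`'s columns.
Matching on a.acct_id = b.acct_id AND a.seg = b.seg. A NULL in a compared column never satisfies the condition.
- a[0] acct_id=8, seg=DM → 1 match(es) in b → 1 row(s).
- a[1] acct_id=3, seg=FL → no match.
- a[2] acct_id=2, seg=DM → no match.
- a[3] acct_id=1, seg=PD → no match.
- a[4] acct_id=3, seg=PD → no match.
- a[5] acct_id=2, seg=DM → no match.
- plus 5 unmatched b row(s), each kept with NULL a columns.
After projecting and ordering:
b.acct_id | a.seg
2 | NULL
2 | NULL
7 | NULL
8 | DM
8 | NULL
NULL | NULL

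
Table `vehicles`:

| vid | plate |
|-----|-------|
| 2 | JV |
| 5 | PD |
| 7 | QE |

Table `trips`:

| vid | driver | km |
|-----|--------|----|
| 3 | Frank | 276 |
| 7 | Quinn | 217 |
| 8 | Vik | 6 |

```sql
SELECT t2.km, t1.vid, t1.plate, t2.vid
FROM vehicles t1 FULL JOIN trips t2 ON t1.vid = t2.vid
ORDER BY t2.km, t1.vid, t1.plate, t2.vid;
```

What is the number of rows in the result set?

5

FULL OUTER JOIN keeps every row from both sides; unmatched rows get NULL for the other side's columns.
Matching on t1.vid = t2.vid.
Matched pairs: 1; unmatched t1 rows kept: 2; unmatched t2 rows kept: 2.
Total: 1 matched + 4 padded = 5 rows.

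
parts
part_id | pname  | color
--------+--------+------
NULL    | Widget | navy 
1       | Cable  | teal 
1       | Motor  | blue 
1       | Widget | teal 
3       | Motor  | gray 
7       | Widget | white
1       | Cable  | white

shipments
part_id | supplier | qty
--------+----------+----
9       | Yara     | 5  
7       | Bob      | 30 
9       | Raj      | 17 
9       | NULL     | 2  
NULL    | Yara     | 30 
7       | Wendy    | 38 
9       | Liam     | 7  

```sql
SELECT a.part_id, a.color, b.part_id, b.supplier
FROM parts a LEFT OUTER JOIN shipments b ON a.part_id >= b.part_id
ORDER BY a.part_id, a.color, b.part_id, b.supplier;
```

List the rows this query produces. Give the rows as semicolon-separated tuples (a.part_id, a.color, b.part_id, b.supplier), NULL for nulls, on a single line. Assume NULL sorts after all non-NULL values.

(1, blue, NULL, NULL); (1, teal, NULL, NULL); (1, teal, NULL, NULL); (1, white, NULL, NULL); (3, gray, NULL, NULL); (7, white, 7, Bob); (7, white, 7, Wendy); (NULL, navy, NULL, NULL)

LEFT JOIN keeps every row from `parts`; unmatched rows get NULL for `shipments`'s columns.
Matching on a.part_id >= b.part_id. A NULL in a compared column never satisfies the condition.
Matched pairs: 2; unmatched a rows kept: 6.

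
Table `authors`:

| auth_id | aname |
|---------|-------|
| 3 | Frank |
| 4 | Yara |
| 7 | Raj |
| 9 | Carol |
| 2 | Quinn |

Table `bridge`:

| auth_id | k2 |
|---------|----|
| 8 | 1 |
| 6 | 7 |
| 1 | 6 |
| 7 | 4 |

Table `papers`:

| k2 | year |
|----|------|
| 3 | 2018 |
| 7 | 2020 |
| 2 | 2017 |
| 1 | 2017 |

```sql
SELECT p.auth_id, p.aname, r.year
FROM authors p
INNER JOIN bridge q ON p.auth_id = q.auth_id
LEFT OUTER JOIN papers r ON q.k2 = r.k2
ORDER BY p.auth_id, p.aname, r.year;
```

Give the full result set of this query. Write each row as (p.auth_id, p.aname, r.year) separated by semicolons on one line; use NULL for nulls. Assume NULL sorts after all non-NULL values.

Joins associate left-to-right: authors INNER JOIN bridge on auth_id gives 1 intermediate row(s).
Then LEFT JOIN `papers r` on k2: each of those 1 rows is kept; rows whose q.k2 has no match in r get NULL for r's columns.

(7, Raj, NULL)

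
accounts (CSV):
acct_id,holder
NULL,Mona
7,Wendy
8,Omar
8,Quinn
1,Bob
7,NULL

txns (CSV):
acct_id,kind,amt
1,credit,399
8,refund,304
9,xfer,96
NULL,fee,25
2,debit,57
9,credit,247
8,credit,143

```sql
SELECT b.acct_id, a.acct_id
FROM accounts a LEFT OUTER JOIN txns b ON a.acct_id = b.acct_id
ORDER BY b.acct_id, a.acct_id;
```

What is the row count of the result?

8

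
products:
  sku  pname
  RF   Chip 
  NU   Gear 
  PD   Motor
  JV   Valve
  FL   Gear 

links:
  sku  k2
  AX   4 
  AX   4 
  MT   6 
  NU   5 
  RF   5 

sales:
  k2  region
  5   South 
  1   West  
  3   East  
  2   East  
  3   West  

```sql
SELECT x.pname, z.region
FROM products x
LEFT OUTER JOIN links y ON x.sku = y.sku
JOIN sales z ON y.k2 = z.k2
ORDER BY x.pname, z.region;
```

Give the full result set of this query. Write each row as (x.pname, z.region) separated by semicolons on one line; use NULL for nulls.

(Chip, South); (Gear, South)

Evaluate left to right. First `products x LEFT JOIN links y` on sku: 5 row(s).
Then INNER JOIN `sales z` on k2: keep only rows whose y.k2 appears in z.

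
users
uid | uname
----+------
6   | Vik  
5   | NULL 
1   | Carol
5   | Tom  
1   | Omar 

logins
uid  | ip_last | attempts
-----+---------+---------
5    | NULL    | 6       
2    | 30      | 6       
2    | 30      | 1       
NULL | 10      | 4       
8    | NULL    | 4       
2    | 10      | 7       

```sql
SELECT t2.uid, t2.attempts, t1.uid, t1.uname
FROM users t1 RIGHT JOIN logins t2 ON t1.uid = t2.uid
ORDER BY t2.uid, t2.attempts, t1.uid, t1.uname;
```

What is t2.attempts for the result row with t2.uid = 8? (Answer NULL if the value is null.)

RIGHT JOIN keeps every row from `logins`; unmatched rows get NULL for `users`'s columns.
Matching on t1.uid = t2.uid. A NULL in a compared column never satisfies the condition.
Matched pairs: 2; unmatched t2 rows kept: 5.

4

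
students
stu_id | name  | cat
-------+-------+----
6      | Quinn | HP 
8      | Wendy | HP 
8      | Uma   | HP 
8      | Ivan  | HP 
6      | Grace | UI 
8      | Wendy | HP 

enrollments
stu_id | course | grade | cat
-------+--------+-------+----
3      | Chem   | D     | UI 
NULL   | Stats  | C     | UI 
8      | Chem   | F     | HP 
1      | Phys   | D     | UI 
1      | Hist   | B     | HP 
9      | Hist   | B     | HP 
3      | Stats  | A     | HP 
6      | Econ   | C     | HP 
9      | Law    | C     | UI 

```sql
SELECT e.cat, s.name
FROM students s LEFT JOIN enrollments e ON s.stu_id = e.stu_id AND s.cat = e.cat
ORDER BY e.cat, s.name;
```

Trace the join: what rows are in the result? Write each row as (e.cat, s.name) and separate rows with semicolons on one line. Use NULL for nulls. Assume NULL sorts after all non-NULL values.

LEFT JOIN keeps every row from `students`; unmatched rows get NULL for `enrollments`'s columns.
Matching on s.stu_id = e.stu_id AND s.cat = e.cat. A NULL in a compared column never satisfies the condition.
Matched pairs: 5; unmatched s rows kept: 1.

(HP, Ivan); (HP, Quinn); (HP, Uma); (HP, Wendy); (HP, Wendy); (NULL, Grace)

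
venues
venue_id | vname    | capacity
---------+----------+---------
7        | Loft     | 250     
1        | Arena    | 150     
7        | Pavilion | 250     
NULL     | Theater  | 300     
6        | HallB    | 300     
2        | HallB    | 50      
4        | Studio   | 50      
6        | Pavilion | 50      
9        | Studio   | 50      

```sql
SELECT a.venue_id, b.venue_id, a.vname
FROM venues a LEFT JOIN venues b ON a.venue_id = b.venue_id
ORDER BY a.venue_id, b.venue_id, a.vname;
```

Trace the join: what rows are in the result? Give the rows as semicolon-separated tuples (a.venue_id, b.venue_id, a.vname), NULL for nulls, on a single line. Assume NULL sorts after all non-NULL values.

(1, 1, Arena); (2, 2, HallB); (4, 4, Studio); (6, 6, HallB); (6, 6, HallB); (6, 6, Pavilion); (6, 6, Pavilion); (7, 7, Loft); (7, 7, Loft); (7, 7, Pavilion); (7, 7, Pavilion); (9, 9, Studio); (NULL, NULL, Theater)

LEFT JOIN keeps every row from `venues a`; unmatched rows get NULL for `venues b`'s columns.
Matching on a.venue_id = b.venue_id. A NULL in a compared column never satisfies the condition.
- a[0] venue_id=7 → 2 match(es) in b → 2 row(s).
- a[1] venue_id=1 → 1 match(es) in b → 1 row(s).
- a[2] venue_id=7 → 2 match(es) in b → 2 row(s).
- a[3] venue_id=NULL → no match; kept with NULLs on the b side.
- a[4] venue_id=6 → 2 match(es) in b → 2 row(s).
- a[5] venue_id=2 → 1 match(es) in b → 1 row(s).
- a[6] venue_id=4 → 1 match(es) in b → 1 row(s).
- a[7] venue_id=6 → 2 match(es) in b → 2 row(s).
- a[8] venue_id=9 → 1 match(es) in b → 1 row(s).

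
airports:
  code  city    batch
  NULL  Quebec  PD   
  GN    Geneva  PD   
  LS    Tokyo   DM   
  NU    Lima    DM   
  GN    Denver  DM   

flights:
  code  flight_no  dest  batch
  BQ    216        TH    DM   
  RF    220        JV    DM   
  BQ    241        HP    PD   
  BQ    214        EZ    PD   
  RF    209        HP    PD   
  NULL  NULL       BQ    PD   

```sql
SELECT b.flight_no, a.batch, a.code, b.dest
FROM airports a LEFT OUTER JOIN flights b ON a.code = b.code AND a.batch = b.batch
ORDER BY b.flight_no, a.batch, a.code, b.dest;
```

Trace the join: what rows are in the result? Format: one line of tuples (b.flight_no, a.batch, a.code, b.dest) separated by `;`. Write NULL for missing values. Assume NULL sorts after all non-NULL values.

(NULL, DM, GN, NULL); (NULL, DM, LS, NULL); (NULL, DM, NU, NULL); (NULL, PD, GN, NULL); (NULL, PD, NULL, NULL)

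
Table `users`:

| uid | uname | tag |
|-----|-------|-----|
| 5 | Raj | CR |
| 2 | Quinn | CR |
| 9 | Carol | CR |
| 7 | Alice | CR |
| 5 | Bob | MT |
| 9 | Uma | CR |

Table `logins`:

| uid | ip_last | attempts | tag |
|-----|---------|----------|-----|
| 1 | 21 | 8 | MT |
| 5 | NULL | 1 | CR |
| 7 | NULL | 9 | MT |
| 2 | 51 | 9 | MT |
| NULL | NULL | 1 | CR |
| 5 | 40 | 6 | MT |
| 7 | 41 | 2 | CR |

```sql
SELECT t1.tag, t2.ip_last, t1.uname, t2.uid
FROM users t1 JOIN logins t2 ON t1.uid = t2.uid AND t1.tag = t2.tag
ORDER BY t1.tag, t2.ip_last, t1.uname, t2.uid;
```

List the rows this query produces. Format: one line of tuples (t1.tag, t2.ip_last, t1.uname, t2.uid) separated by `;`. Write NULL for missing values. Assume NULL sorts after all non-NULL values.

INNER JOIN keeps only pairs where the ON condition holds.
Matching on t1.uid = t2.uid AND t1.tag = t2.tag. A NULL in a compared column never satisfies the condition.
Matched pairs: 3.

(CR, 41, Alice, 7); (CR, NULL, Raj, 5); (MT, 40, Bob, 5)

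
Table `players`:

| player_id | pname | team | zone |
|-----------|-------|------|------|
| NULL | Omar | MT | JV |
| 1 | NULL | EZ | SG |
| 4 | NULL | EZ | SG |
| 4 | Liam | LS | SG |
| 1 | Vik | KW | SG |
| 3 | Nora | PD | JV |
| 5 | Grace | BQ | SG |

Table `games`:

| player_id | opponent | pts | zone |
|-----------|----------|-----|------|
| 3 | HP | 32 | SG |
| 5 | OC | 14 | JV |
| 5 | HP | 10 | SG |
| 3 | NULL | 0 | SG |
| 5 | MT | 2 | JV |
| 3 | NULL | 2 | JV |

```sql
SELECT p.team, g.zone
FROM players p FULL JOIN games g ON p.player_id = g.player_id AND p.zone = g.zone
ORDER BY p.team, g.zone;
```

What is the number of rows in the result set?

11

FULL OUTER JOIN keeps every row from both sides; unmatched rows get NULL for the other side's columns.
Matching on p.player_id = g.player_id AND p.zone = g.zone. A NULL in a compared column never satisfies the condition.
Matched pairs: 2; unmatched p rows kept: 5; unmatched g rows kept: 4.
Total: 2 matched + 9 padded = 11 rows.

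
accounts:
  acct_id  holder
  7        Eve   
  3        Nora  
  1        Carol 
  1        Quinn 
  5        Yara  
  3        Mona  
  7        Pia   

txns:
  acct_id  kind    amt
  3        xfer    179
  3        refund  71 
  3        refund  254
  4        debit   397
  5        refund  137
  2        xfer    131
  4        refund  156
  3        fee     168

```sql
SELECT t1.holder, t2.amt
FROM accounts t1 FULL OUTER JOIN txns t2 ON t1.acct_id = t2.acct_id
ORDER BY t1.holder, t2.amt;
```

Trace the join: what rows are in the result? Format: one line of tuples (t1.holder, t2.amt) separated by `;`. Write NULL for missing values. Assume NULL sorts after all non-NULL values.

FULL OUTER JOIN keeps every row from both sides; unmatched rows get NULL for the other side's columns.
Matching on t1.acct_id = t2.acct_id.
- acct_id=7: no t2 row matches, row kept with t2 columns NULL.
- acct_id=3: 4 matching t2 row(s), so 4 row(s) emitted.
- acct_id=1: no t2 row matches, row kept with t2 columns NULL.
- acct_id=1: no t2 row matches, row kept with t2 columns NULL.
- acct_id=5: 1 matching t2 row(s), so 1 row(s) emitted.
- acct_id=3: 4 matching t2 row(s), so 4 row(s) emitted.
- acct_id=7: no t2 row matches, row kept with t2 columns NULL.
- plus 3 unmatched t2 row(s), each kept with NULL t1 columns.

(Carol, NULL); (Eve, NULL); (Mona, 71); (Mona, 168); (Mona, 179); (Mona, 254); (Nora, 71); (Nora, 168); (Nora, 179); (Nora, 254); (Pia, NULL); (Quinn, NULL); (Yara, 137); (NULL, 131); (NULL, 156); (NULL, 397)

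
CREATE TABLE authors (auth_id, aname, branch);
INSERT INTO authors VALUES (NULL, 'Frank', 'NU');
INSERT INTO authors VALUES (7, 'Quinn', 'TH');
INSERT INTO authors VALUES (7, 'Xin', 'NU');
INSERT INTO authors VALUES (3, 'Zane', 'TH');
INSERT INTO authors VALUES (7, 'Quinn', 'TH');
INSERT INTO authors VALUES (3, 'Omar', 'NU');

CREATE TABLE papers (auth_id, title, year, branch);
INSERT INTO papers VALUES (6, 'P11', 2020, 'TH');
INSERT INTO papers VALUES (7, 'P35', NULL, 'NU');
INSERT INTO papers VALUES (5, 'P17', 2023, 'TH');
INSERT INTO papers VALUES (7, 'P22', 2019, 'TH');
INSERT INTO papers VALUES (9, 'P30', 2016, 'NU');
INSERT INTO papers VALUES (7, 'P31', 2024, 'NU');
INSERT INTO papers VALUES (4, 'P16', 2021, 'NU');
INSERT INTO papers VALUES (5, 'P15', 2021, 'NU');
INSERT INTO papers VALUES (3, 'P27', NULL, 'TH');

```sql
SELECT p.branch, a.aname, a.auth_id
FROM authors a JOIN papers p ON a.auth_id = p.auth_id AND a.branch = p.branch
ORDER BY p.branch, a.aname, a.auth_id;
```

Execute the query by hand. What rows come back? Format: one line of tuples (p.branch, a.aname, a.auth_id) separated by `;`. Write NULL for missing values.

(NU, Xin, 7); (NU, Xin, 7); (TH, Quinn, 7); (TH, Quinn, 7); (TH, Zane, 3)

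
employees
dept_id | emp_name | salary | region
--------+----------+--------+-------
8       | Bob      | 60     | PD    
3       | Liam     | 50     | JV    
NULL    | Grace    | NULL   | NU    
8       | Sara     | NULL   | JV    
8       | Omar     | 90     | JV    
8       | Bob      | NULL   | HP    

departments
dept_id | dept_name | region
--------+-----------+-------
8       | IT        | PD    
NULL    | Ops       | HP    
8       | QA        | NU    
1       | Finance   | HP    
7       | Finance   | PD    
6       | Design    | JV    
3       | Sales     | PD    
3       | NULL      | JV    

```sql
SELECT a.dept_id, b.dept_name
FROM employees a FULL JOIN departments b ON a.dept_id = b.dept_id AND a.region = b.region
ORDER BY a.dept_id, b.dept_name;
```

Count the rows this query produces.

12

FULL OUTER JOIN keeps every row from both sides; unmatched rows get NULL for the other side's columns.
Matching on a.dept_id = b.dept_id AND a.region = b.region. A NULL in a compared column never satisfies the condition.
- a (dept_id=8, region=PD) pairs with 1 row(s) of b.
- a (dept_id=3, region=JV) pairs with 1 row(s) of b.
- a (dept_id=NULL, region=NU) has no partner → padded with NULL.
- a (dept_id=8, region=JV) has no partner → padded with NULL.
- a (dept_id=8, region=JV) has no partner → padded with NULL.
- a (dept_id=8, region=HP) has no partner → padded with NULL.
- 6 row(s) from b found no a partner → padded with NULL.
Total: 2 matched + 10 padded = 12 rows.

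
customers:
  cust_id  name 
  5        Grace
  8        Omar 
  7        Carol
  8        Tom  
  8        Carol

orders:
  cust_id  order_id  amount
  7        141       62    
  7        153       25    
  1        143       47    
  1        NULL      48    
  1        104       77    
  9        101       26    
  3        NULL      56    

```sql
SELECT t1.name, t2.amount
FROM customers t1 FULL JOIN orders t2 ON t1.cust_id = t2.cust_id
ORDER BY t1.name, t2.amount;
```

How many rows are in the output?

11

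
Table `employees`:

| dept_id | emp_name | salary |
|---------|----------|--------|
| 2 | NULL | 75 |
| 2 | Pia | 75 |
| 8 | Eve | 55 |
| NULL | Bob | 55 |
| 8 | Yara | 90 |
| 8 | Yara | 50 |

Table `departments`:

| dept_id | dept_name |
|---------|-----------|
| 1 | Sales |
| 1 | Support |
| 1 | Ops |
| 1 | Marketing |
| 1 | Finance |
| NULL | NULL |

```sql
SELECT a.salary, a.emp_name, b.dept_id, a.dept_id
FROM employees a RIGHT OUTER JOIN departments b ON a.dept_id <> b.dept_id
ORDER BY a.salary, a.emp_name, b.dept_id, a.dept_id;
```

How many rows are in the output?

26

RIGHT JOIN keeps every row from `departments`; unmatched rows get NULL for `employees`'s columns.
Matching on a.dept_id <> b.dept_id. A NULL in a compared column never satisfies the condition.
Matched pairs: 25; unmatched b rows kept: 1.
Total: 25 matched + 1 padded = 26 rows.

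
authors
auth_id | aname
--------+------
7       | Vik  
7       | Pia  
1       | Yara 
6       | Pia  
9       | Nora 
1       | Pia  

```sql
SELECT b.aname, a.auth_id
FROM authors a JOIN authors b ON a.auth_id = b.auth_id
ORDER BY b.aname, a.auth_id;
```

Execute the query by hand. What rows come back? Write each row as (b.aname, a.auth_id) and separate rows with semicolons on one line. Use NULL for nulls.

INNER JOIN keeps only pairs where the ON condition holds.
Matching on a.auth_id = b.auth_id.
- auth_id=7: 2 matching b row(s), so 2 row(s) emitted.
- auth_id=7: 2 matching b row(s), so 2 row(s) emitted.
- auth_id=1: 2 matching b row(s), so 2 row(s) emitted.
- auth_id=6: 1 matching b row(s), so 1 row(s) emitted.
- auth_id=9: 1 matching b row(s), so 1 row(s) emitted.
- auth_id=1: 2 matching b row(s), so 2 row(s) emitted.
After projecting and ordering:
b.aname | a.auth_id
Nora | 9
Pia | 1
Pia | 1
Pia | 6
Pia | 7
Pia | 7
Vik | 7
Vik | 7
Yara | 1
Yara | 1

(Nora, 9); (Pia, 1); (Pia, 1); (Pia, 6); (Pia, 7); (Pia, 7); (Vik, 7); (Vik, 7); (Yara, 1); (Yara, 1)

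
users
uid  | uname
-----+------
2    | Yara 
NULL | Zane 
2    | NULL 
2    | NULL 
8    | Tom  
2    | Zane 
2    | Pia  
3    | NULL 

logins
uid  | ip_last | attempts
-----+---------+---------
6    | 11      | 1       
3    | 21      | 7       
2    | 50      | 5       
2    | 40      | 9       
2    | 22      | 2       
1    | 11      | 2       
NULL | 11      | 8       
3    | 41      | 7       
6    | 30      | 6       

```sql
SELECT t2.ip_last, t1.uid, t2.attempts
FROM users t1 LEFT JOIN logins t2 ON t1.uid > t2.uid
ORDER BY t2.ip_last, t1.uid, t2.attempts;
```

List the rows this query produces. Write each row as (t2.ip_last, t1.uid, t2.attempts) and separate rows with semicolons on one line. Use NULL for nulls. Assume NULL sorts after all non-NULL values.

LEFT JOIN keeps every row from `users`; unmatched rows get NULL for `logins`'s columns.
Matching on t1.uid > t2.uid. A NULL in a compared column never satisfies the condition.
Matched pairs: 17; unmatched t1 rows kept: 1.

(11, 2, 2); (11, 2, 2); (11, 2, 2); (11, 2, 2); (11, 2, 2); (11, 3, 2); (11, 8, 1); (11, 8, 2); (21, 8, 7); (22, 3, 2); (22, 8, 2); (30, 8, 6); (40, 3, 9); (40, 8, 9); (41, 8, 7); (50, 3, 5); (50, 8, 5); (NULL, NULL, NULL)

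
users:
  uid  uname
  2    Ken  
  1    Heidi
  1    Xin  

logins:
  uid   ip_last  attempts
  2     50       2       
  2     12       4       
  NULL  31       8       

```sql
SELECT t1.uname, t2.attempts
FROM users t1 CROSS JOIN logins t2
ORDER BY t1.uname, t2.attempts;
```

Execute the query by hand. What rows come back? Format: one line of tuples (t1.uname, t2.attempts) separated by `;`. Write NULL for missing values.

CROSS JOIN pairs every row of `users` with every row of `logins`: 3 × 3 = 9 rows.
After projecting and ordering:
t1.uname | t2.attempts
Heidi | 2
Heidi | 4
Heidi | 8
Ken | 2
Ken | 4
Ken | 8
Xin | 2
Xin | 4
Xin | 8

(Heidi, 2); (Heidi, 4); (Heidi, 8); (Ken, 2); (Ken, 4); (Ken, 8); (Xin, 2); (Xin, 4); (Xin, 8)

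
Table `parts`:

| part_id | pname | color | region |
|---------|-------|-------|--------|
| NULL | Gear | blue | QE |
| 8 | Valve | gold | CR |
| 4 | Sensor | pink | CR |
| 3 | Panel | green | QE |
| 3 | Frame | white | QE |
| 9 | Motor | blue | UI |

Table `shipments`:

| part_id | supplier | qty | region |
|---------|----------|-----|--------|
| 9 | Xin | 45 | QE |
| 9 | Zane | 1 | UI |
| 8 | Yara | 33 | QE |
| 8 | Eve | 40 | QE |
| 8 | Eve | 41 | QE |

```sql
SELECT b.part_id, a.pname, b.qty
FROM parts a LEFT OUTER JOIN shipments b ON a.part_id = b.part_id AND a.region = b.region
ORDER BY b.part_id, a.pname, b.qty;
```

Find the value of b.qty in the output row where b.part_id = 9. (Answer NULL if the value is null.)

1

LEFT JOIN keeps every row from `parts`; unmatched rows get NULL for `shipments`'s columns.
Matching on a.part_id = b.part_id AND a.region = b.region. A NULL in a compared column never satisfies the condition.
- part_id=NULL, region=QE: no b row matches, row kept with b columns NULL.
- part_id=8, region=CR: no b row matches, row kept with b columns NULL.
- part_id=4, region=CR: no b row matches, row kept with b columns NULL.
- part_id=3, region=QE: no b row matches, row kept with b columns NULL.
- part_id=3, region=QE: no b row matches, row kept with b columns NULL.
- part_id=9, region=UI: 1 matching b row(s), so 1 row(s) emitted.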